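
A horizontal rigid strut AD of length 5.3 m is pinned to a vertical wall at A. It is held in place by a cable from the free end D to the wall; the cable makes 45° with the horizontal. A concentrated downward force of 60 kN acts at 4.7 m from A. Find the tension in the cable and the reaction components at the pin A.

T = 75.25 kN, A_x = 53.21 kN, A_y = 6.792 kN

ΣM about A: T·sin45°·5.3 − 60·4.7 = 0 → T = 282/(5.3·0.707107) = 75.2468 ≈ 75.25 kN.
ΣF_x = 0: A_x − T·cos45° = 0 → A_x = 75.2468 × 0.707107 = 53.21 kN.
ΣF_y = 0: A_y + T·sin45° − 60 = 0 → A_y = 60 − 75.2468 × 0.707107 = 6.792 kN.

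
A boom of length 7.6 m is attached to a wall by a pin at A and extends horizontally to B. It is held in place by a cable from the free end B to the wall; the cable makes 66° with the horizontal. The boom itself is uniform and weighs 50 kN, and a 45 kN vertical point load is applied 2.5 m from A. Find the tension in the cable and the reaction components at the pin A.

T = 43.57 kN, A_x = 17.72 kN, A_y = 55.20 kN

ΣM about A: T·sin66°·7.6 − 50·3.8 − 45·2.5 = 0 → T = 302.5/(7.6·0.913545) = 43.5694 ≈ 43.57 kN.
ΣF_x = 0: A_x − T·cos66° = 0 → A_x = 43.5694 × 0.406737 = 17.72 kN.
ΣF_y = 0: A_y + T·sin66° − 50 − 45 = 0 → A_y = 95 − 43.5694 × 0.913545 = 55.20 kN.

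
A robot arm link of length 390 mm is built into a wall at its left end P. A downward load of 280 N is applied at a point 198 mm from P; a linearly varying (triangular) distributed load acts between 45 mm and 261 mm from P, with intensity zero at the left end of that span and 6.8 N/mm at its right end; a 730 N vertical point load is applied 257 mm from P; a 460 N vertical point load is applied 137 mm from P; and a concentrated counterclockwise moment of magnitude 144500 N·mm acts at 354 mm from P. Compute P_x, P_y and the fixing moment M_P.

Resultant of the triangular load: ½ × 6.8 × 216 = 734.4 N, acting at 189 mm from P (one-third of the span from the peak).
ΣF_x = 0: P_x = 0.
ΣF_y = 0: P_y − 280 − ½·6.8·216 − 730 − 460 = 0 → P_y = 2204 N.
ΣM about P: M_P − 280·198 − (½·6.8·216)·189 − 730·257 − 460·137 + 144500 = 0 → M_P = 300400 N·mm.

P_x = 0, P_y = 2204 N, M_P = 300400 N·mm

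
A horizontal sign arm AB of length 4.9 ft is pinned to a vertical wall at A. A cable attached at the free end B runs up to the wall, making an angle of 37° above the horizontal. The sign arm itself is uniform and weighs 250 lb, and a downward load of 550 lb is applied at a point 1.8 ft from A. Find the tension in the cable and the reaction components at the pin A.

ΣM about A: T·sin37°·4.9 − 250·2.45 − 550·1.8 = 0 → T = 1602.5/(4.9·0.601815) = 543.424 ≈ 543.4 lb.
ΣF_x = 0: A_x − T·cos37° = 0 → A_x = 543.424 × 0.798636 = 434.0 lb.
ΣF_y = 0: A_y + T·sin37° − 250 − 550 = 0 → A_y = 800 − 543.424 × 0.601815 = 473.0 lb.

T = 543.4 lb, A_x = 434.0 lb, A_y = 473.0 lb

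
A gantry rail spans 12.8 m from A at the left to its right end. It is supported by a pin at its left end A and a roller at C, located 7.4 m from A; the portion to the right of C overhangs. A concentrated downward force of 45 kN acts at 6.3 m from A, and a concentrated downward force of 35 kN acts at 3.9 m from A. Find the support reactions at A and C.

A_x = 0, A_y = 23.24 kN, C_y = 56.76 kN

Moments about A: C_y·7.4 − 45·6.3 − 35·3.9 = 0 → C_y = 420/7.4 = 56.7568 ≈ 56.76 kN.
ΣF_y = 0: A_y + 56.7568 − 45 − 35 = 0 → A_y = 23.24 kN.
ΣF_x = 0: no horizontal applied forces, so A_x = 0.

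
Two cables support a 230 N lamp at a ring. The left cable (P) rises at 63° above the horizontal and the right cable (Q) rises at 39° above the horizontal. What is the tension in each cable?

T_P = 182.7 N, T_Q = 106.8 N

ΣF_x = 0: −T_P·cos63° + T_Q·cos39° = 0 → T_Q = 0.584177·T_P.
ΣF_y = 0: T_P·sin63° + T_Q·sin39° = 230.
Substitute: T_P·(0.891007 + 0.584177·0.62932) = 230 → T_P = 182.737 ≈ 182.7 N.
Then T_Q = 0.584177 × 182.737 = 106.8 N.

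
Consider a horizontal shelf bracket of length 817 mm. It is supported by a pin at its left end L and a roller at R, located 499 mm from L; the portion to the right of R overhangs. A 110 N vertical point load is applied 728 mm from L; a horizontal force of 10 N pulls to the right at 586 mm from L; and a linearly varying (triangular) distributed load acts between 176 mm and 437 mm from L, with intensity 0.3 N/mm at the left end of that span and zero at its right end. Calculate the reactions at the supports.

Resultant of the triangular load: ½ × 0.3 × 261 = 39.15 N, acting at 263 mm from L (one-third of the span from the peak).
Moments about L: R_y·499 − 110·728 − (½·0.3·261)·263 = 0 → R_y = 90376.45/499 = 181.115 ≈ 181.1 N.
ΣF_y = 0: L_y + 181.115 − 110 − ½·0.3·261 = 0 → L_y = -31.97 N.
ΣF_x = 0: L_x + 10 = 0 → L_x = -10.00 N.

L_x = -10.00 N, L_y = -31.97 N, R_y = 181.1 N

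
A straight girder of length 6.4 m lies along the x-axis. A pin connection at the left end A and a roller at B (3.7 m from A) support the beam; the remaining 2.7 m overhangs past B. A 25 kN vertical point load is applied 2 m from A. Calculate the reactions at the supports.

Taking moments about A: B_y·3.7 − 25·2 = 0 → B_y = 50/3.7 = 13.5135 ≈ 13.51 kN.
ΣF_y = 0: A_y + 13.5135 − 25 = 0 → A_y = 11.49 kN.
ΣF_x = 0: no horizontal applied forces, so A_x = 0.

A_x = 0, A_y = 11.49 kN, B_y = 13.51 kN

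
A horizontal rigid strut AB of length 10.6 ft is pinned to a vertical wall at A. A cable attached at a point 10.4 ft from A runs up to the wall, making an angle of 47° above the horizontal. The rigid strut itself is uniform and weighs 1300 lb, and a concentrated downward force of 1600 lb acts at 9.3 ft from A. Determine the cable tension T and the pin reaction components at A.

ΣM about A: T·sin47°·10.4 − 1300·5.3 − 1600·9.3 = 0 → T = 21770/(10.4·0.731354) = 2862.18 ≈ 2862 lb.
ΣF_x = 0: A_x − T·cos47° = 0 → A_x = 2862.18 × 0.681998 = 1952 lb.
ΣF_y = 0: A_y + T·sin47° − 1300 − 1600 = 0 → A_y = 2900 − 2862.18 × 0.731354 = 806.7 lb.

T = 2862 lb, A_x = 1952 lb, A_y = 806.7 lb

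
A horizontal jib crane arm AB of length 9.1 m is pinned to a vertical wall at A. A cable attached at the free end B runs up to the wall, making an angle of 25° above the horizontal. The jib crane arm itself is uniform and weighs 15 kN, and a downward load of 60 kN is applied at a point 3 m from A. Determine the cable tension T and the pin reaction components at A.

T = 64.55 kN, A_x = 58.50 kN, A_y = 47.72 kN

ΣM about A: T·sin25°·9.1 − 15·4.55 − 60·3 = 0 → T = 248.25/(9.1·0.422618) = 64.5505 ≈ 64.55 kN.
ΣF_x = 0: A_x − T·cos25° = 0 → A_x = 64.5505 × 0.906308 = 58.50 kN.
ΣF_y = 0: A_y + T·sin25° − 15 − 60 = 0 → A_y = 75 − 64.5505 × 0.422618 = 47.72 kN.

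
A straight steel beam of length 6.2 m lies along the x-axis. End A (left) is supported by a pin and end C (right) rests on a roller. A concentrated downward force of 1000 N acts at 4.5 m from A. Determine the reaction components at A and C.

A_x = 0, A_y = 274.2 N, C_y = 725.8 N

ΣM about A: C_y·6.2 − 1000·4.5 = 0 → C_y = 4500/6.2 = 725.806 ≈ 725.8 N.
ΣF_y = 0: A_y + 725.806 − 1000 = 0 → A_y = 274.2 N.
ΣF_x = 0: no horizontal applied forces, so A_x = 0.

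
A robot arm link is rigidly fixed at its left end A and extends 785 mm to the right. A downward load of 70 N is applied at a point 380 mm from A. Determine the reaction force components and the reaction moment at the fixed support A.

ΣF_x = 0: A_x = 0.
ΣF_y = 0: A_y − 70 = 0 → A_y = 70.00 N.
ΣM about A: M_A − 70·380 = 0 → M_A = 26600 N·mm.

A_x = 0, A_y = 70.00 N, M_A = 26600 N·mm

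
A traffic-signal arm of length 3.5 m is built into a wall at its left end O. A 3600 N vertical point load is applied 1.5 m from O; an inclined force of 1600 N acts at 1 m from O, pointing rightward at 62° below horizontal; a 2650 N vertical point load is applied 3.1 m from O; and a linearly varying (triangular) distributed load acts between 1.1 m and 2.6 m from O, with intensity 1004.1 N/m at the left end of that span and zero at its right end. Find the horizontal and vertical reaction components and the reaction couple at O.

O_x = -751.2 N, O_y = 8416 N, M_O = 16230 N·m

Resultant of the triangular load: ½ × 1004.1 × 1.5 = 753.075 N, acting at 1.6 m from O (one-third of the span from the peak).
ΣF_x = 0: O_x + 1600·cos62° = 0 → O_x = -751.2 N.
ΣF_y = 0: O_y − 3600 − 1600·sin62° − 2650 − ½·1004.1·1.5 = 0 → O_y = 8416 N.
ΣM about O: M_O − 3600·1.5 − 1600·sin62°·1 − 2650·3.1 − (½·1004.1·1.5)·1.6 = 0 → M_O = 16230 N·m.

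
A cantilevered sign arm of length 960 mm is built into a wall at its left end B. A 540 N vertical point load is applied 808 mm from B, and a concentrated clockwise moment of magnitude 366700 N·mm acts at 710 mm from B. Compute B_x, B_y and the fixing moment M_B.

ΣF_x = 0: B_x = 0.
ΣF_y = 0: B_y − 540 = 0 → B_y = 540.0 N.
ΣM about B: M_B − 540·808 − 366700 = 0 → M_B = 803000 N·mm.

B_x = 0, B_y = 540.0 N, M_B = 803000 N·mm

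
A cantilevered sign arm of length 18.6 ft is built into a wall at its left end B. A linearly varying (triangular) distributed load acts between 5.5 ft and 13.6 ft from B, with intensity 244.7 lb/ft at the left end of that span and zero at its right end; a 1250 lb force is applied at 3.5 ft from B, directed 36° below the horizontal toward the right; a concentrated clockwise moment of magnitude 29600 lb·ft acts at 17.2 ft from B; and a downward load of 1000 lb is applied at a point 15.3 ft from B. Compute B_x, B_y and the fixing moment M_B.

Resultant of the triangular load: ½ × 244.7 × 8.1 = 991.035 lb, acting at 8.2 ft from B (one-third of the span from the peak).
ΣF_x = 0: B_x + 1250·cos36° = 0 → B_x = -1011 lb.
ΣF_y = 0: B_y − ½·244.7·8.1 − 1250·sin36° − 1000 = 0 → B_y = 2726 lb.
ΣM about B: M_B − (½·244.7·8.1)·8.2 − 1250·sin36°·3.5 − 29600 − 1000·15.3 = 0 → M_B = 55600 lb·ft.

B_x = -1011 lb, B_y = 2726 lb, M_B = 55600 lb·ft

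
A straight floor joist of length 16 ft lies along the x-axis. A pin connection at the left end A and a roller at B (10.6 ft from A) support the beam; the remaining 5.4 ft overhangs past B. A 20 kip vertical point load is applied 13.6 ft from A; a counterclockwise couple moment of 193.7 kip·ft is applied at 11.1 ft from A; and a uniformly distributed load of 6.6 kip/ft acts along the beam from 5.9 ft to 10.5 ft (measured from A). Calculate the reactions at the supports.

Resultant of the distributed load: 6.6 × 4.6 = 30.36 kip at 8.2 ft from A.
ΣM about A: B_y·10.6 − 20·13.6 + 193.7 − (6.6·4.6)·8.2 = 0 → B_y = 327.252/10.6 = 30.8728 ≈ 30.87 kip.
ΣF_y = 0: A_y + 30.8728 − 20 − 6.6·4.6 = 0 → A_y = 19.49 kip.
ΣF_x = 0: no horizontal applied forces, so A_x = 0.

A_x = 0, A_y = 19.49 kip, B_y = 30.87 kip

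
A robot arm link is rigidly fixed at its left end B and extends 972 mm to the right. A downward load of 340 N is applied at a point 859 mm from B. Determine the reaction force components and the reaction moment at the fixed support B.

B_x = 0, B_y = 340.0 N, M_B = 292100 N·mm

ΣF_x = 0: B_x = 0.
ΣF_y = 0: B_y − 340 = 0 → B_y = 340.0 N.
ΣM about B: M_B − 340·859 = 0 → M_B = 292100 N·mm.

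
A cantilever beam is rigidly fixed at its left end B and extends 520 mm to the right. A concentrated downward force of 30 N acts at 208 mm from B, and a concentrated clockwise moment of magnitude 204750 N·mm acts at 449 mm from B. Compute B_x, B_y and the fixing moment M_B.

B_x = 0, B_y = 30.00 N, M_B = 211000 N·mm

ΣF_x = 0: B_x = 0.
ΣF_y = 0: B_y − 30 = 0 → B_y = 30.00 N.
ΣM about B: M_B − 30·208 − 204750 = 0 → M_B = 211000 N·mm.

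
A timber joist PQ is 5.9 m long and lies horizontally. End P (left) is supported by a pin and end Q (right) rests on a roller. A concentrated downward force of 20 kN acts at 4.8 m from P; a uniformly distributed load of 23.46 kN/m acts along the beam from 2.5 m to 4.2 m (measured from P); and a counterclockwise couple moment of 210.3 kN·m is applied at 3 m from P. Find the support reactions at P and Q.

P_x = 0, P_y = 56.61 kN, Q_y = 3.272 kN

Resultant of the distributed load: 23.46 × 1.7 = 39.882 kN at 3.35 m from P.
Moments about P: Q_y·5.9 − 20·4.8 − (23.46·1.7)·3.35 + 210.3 = 0 → Q_y = 19.3047/5.9 = 3.27198 ≈ 3.272 kN.
ΣF_y = 0: P_y + 3.27198 − 20 − 23.46·1.7 = 0 → P_y = 56.61 kN.
ΣF_x = 0: no horizontal applied forces, so P_x = 0.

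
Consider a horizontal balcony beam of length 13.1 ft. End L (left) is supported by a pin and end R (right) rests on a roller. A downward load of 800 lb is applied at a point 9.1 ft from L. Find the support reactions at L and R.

L_x = 0, L_y = 244.3 lb, R_y = 555.7 lb

ΣM about L: R_y·13.1 − 800·9.1 = 0 → R_y = 7280/13.1 = 555.725 ≈ 555.7 lb.
ΣF_y = 0: L_y + 555.725 − 800 = 0 → L_y = 244.3 lb.
ΣF_x = 0: no horizontal applied forces, so L_x = 0.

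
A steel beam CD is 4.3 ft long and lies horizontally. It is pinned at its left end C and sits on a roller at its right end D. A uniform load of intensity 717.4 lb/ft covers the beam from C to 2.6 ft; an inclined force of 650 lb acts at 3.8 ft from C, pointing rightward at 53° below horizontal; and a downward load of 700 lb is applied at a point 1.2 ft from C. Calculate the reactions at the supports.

C_x = -391.2 lb, C_y = 1866 lb, D_y = 1218 lb

Resultant of the distributed load: 717.4 × 2.6 = 1865.24 lb at 1.3 ft from C.
Moments about C: D_y·4.3 − (717.4·2.6)·1.3 − 650·sin53°·3.8 − 700·1.2 = 0 → D_y = 5237.44/4.3 = 1218.01 ≈ 1218 lb.
ΣF_y = 0: C_y + 1218.01 − 717.4·2.6 − 650·sin53° − 700 = 0 → C_y = 1866 lb.
ΣF_x = 0: C_x + 650·cos53° = 0 → C_x = -391.2 lb.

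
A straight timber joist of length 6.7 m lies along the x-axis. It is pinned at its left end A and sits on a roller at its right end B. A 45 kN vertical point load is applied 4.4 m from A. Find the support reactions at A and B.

ΣM about A: B_y·6.7 − 45·4.4 = 0 → B_y = 198/6.7 = 29.5522 ≈ 29.55 kN.
ΣF_y = 0: A_y + 29.5522 − 45 = 0 → A_y = 15.45 kN.
ΣF_x = 0: no horizontal applied forces, so A_x = 0.

A_x = 0, A_y = 15.45 kN, B_y = 29.55 kN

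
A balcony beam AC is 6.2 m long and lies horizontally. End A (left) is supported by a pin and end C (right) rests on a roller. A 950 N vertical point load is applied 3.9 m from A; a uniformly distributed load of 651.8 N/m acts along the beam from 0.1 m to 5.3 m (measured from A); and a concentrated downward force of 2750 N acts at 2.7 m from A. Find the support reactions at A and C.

Resultant of the distributed load: 651.8 × 5.2 = 3389.36 N at 2.7 m from A.
Taking moments about A: C_y·6.2 − 950·3.9 − (651.8·5.2)·2.7 − 2750·2.7 = 0 → C_y = 20281.272/6.2 = 3271.17 ≈ 3271 N.
ΣF_y = 0: A_y + 3271.17 − 950 − 651.8·5.2 − 2750 = 0 → A_y = 3818 N.
ΣF_x = 0: no horizontal applied forces, so A_x = 0.

A_x = 0, A_y = 3818 N, C_y = 3271 N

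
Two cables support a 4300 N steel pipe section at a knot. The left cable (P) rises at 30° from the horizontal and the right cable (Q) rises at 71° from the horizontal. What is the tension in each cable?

ΣF_x = 0: −T_P·cos30° + T_Q·cos71° = 0 → T_Q = 2.66004·T_P.
ΣF_y = 0: T_P·sin30° + T_Q·sin71° = 4300.
Substitute: T_P·(0.5 + 2.66004·0.945519) = 4300 → T_P = 1426.15 ≈ 1426 N.
Then T_Q = 2.66004 × 1426.15 = 3794 N.

T_P = 1426 N, T_Q = 3794 N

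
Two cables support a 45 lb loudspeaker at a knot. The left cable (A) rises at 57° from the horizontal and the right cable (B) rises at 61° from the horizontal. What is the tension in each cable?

ΣF_x = 0: −T_A·cos57° + T_B·cos61° = 0 → T_B = 1.12341·T_A.
ΣF_y = 0: T_A·sin57° + T_B·sin61° = 45.
Substitute: T_A·(0.838671 + 1.12341·0.87462) = 45 → T_A = 24.7086 ≈ 24.71 lb.
Then T_B = 1.12341 × 24.7086 = 27.76 lb.

T_A = 24.71 lb, T_B = 27.76 lb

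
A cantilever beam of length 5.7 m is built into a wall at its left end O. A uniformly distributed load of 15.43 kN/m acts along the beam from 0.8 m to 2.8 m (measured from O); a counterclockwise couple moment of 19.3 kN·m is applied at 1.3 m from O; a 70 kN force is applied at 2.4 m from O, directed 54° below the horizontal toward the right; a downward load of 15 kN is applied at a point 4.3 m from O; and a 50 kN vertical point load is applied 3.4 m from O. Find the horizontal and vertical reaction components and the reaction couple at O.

Resultant of the distributed load: 15.43 × 2 = 30.86 kN at 1.8 m from O.
ΣF_x = 0: O_x + 70·cos54° = 0 → O_x = -41.14 kN.
ΣF_y = 0: O_y − 15.43·2 − 70·sin54° − 15 − 50 = 0 → O_y = 152.5 kN.
ΣM about O: M_O − (15.43·2)·1.8 + 19.3 − 70·sin54°·2.4 − 15·4.3 − 50·3.4 = 0 → M_O = 406.7 kN·m.

O_x = -41.14 kN, O_y = 152.5 kN, M_O = 406.7 kN·m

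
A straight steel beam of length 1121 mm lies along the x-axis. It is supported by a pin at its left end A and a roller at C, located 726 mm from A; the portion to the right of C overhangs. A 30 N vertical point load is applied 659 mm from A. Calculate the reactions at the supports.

A_x = 0, A_y = 2.769 N, C_y = 27.23 N

Taking moments about A: C_y·726 − 30·659 = 0 → C_y = 19770/726 = 27.2314 ≈ 27.23 N.
ΣF_y = 0: A_y + 27.2314 − 30 = 0 → A_y = 2.769 N.
ΣF_x = 0: no horizontal applied forces, so A_x = 0.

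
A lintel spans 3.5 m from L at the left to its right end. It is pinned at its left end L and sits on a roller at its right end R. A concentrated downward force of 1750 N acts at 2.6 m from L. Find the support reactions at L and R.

L_x = 0, L_y = 450.0 N, R_y = 1300 N

Taking moments about L: R_y·3.5 − 1750·2.6 = 0 → R_y = 4550/3.5 = 1300 N.
ΣF_y = 0: L_y + 1300 − 1750 = 0 → L_y = 450.0 N.
ΣF_x = 0: no horizontal applied forces, so L_x = 0.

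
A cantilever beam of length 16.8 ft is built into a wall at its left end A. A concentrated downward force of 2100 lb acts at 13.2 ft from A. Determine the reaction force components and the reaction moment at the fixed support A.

ΣF_x = 0: A_x = 0.
ΣF_y = 0: A_y − 2100 = 0 → A_y = 2100 lb.
ΣM about A: M_A − 2100·13.2 = 0 → M_A = 27720 lb·ft.

A_x = 0, A_y = 2100 lb, M_A = 27720 lb·ft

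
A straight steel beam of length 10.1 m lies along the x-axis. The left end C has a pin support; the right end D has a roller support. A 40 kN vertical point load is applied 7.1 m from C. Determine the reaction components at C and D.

C_x = 0, C_y = 11.88 kN, D_y = 28.12 kN

ΣM about C: D_y·10.1 − 40·7.1 = 0 → D_y = 284/10.1 = 28.1188 ≈ 28.12 kN.
ΣF_y = 0: C_y + 28.1188 − 40 = 0 → C_y = 11.88 kN.
ΣF_x = 0: no horizontal applied forces, so C_x = 0.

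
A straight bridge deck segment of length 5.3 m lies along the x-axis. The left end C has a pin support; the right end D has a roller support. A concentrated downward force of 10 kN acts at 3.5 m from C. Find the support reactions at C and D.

C_x = 0, C_y = 3.396 kN, D_y = 6.604 kN

ΣM about C: D_y·5.3 − 10·3.5 = 0 → D_y = 35/5.3 = 6.60377 ≈ 6.604 kN.
ΣF_y = 0: C_y + 6.60377 − 10 = 0 → C_y = 3.396 kN.
ΣF_x = 0: no horizontal applied forces, so C_x = 0.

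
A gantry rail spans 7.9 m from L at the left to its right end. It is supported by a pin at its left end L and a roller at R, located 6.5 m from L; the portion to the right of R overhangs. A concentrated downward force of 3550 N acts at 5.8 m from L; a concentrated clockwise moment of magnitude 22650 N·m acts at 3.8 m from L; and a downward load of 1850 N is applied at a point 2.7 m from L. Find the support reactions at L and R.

L_x = 0, L_y = -2021 N, R_y = 7421 N

ΣM about L: R_y·6.5 − 3550·5.8 − 22650 − 1850·2.7 = 0 → R_y = 48235/6.5 = 7420.77 ≈ 7421 N.
ΣF_y = 0: L_y + 7420.77 − 3550 − 1850 = 0 → L_y = -2021 N.
ΣF_x = 0: no horizontal applied forces, so L_x = 0.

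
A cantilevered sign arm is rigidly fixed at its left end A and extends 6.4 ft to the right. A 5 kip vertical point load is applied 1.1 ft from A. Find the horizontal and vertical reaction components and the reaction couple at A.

A_x = 0, A_y = 5.000 kip, M_A = 5.500 kip·ft

ΣF_x = 0: A_x = 0.
ΣF_y = 0: A_y − 5 = 0 → A_y = 5.000 kip.
ΣM about A: M_A − 5·1.1 = 0 → M_A = 5.500 kip·ft.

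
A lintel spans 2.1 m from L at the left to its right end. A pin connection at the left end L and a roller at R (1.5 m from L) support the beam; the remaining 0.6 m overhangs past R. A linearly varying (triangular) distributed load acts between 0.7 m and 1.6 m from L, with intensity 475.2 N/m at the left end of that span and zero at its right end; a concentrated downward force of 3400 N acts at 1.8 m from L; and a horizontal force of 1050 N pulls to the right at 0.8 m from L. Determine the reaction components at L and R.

Resultant of the triangular load: ½ × 475.2 × 0.9 = 213.84 N, acting at 1 m from L (one-third of the span from the peak).
Moments about L: R_y·1.5 − (½·475.2·0.9)·1 − 3400·1.8 = 0 → R_y = 6333.84/1.5 = 4222.56 ≈ 4223 N.
ΣF_y = 0: L_y + 4222.56 − ½·475.2·0.9 − 3400 = 0 → L_y = -608.7 N.
ΣF_x = 0: L_x + 1050 = 0 → L_x = -1050 N.

L_x = -1050 N, L_y = -608.7 N, R_y = 4223 N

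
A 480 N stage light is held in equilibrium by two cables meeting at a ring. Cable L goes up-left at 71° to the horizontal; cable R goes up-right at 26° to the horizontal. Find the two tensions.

ΣF_x = 0: −T_L·cos71° + T_R·cos26° = 0 → T_R = 0.362228·T_L.
ΣF_y = 0: T_L·sin71° + T_R·sin26° = 480.
Substitute: T_L·(0.945519 + 0.362228·0.438371) = 480 → T_L = 434.661 ≈ 434.7 N.
Then T_R = 0.362228 × 434.661 = 157.4 N.

T_L = 434.7 N, T_R = 157.4 N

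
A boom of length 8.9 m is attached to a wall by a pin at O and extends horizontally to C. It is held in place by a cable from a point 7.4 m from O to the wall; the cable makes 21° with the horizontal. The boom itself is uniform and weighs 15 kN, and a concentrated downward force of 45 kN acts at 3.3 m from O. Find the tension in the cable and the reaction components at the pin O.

T = 81.17 kN, O_x = 75.78 kN, O_y = 30.91 kN

ΣM about O: T·sin21°·7.4 − 15·4.45 − 45·3.3 = 0 → T = 215.25/(7.4·0.358368) = 81.1675 ≈ 81.17 kN.
ΣF_x = 0: O_x − T·cos21° = 0 → O_x = 81.1675 × 0.93358 = 75.78 kN.
ΣF_y = 0: O_y + T·sin21° − 15 − 45 = 0 → O_y = 60 − 81.1675 × 0.358368 = 30.91 kN.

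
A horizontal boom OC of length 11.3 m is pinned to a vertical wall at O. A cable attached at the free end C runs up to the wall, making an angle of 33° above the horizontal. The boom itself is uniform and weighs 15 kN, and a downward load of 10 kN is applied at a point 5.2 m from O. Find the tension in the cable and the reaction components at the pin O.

T = 22.22 kN, O_x = 18.64 kN, O_y = 12.90 kN

ΣM about O: T·sin33°·11.3 − 15·5.65 − 10·5.2 = 0 → T = 136.75/(11.3·0.544639) = 22.2198 ≈ 22.22 kN.
ΣF_x = 0: O_x − T·cos33° = 0 → O_x = 22.2198 × 0.838671 = 18.64 kN.
ΣF_y = 0: O_y + T·sin33° − 15 − 10 = 0 → O_y = 25 − 22.2198 × 0.544639 = 12.90 kN.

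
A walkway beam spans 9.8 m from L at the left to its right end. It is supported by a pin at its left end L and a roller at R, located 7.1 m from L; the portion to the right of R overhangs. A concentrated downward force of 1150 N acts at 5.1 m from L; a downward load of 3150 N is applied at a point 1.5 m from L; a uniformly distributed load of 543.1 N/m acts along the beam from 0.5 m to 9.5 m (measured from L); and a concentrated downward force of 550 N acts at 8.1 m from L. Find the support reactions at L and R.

L_x = 0, L_y = 4177 N, R_y = 5561 N

Resultant of the distributed load: 543.1 × 9 = 4887.9 N at 5 m from L.
Taking moments about L: R_y·7.1 − 1150·5.1 − 3150·1.5 − (543.1·9)·5 − 550·8.1 = 0 → R_y = 39484.5/7.1 = 5561.2 ≈ 5561 N.
ΣF_y = 0: L_y + 5561.2 − 1150 − 3150 − 543.1·9 − 550 = 0 → L_y = 4177 N.
ΣF_x = 0: no horizontal applied forces, so L_x = 0.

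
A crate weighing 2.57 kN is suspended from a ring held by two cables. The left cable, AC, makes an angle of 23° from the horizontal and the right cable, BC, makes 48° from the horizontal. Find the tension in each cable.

T_AC = 1.819 kN, T_BC = 2.502 kN

ΣF_x = 0: −T_AC·cos23° + T_BC·cos48° = 0 → T_BC = 1.37567·T_AC.
ΣF_y = 0: T_AC·sin23° + T_BC·sin48° = 2.57.
Substitute: T_AC·(0.390731 + 1.37567·0.743145) = 2.57 → T_AC = 1.81876 ≈ 1.819 kN.
Then T_BC = 1.37567 × 1.81876 = 2.502 kN.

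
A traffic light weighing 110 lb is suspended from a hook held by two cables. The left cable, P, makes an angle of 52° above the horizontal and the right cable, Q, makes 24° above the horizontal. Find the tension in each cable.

T_P = 103.6 lb, T_Q = 69.80 lb

ΣF_x = 0: −T_P·cos52° + T_Q·cos24° = 0 → T_Q = 0.673925·T_P.
ΣF_y = 0: T_P·sin52° + T_Q·sin24° = 110.
Substitute: T_P·(0.788011 + 0.673925·0.406737) = 110 → T_P = 103.566 ≈ 103.6 lb.
Then T_Q = 0.673925 × 103.566 = 69.80 lb.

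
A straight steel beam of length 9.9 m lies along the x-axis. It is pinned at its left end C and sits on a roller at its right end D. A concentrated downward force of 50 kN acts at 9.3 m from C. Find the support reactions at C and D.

ΣM about C: D_y·9.9 − 50·9.3 = 0 → D_y = 465/9.9 = 46.9697 ≈ 46.97 kN.
ΣF_y = 0: C_y + 46.9697 − 50 = 0 → C_y = 3.030 kN.
ΣF_x = 0: no horizontal applied forces, so C_x = 0.

C_x = 0, C_y = 3.030 kN, D_y = 46.97 kN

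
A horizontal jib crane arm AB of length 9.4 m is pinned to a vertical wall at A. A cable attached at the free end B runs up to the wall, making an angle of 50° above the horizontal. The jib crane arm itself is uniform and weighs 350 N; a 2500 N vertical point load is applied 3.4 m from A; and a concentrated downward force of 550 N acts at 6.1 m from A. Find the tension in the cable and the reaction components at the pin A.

ΣM about A: T·sin50°·9.4 − 350·4.7 − 2500·3.4 − 550·6.1 = 0 → T = 13500/(9.4·0.766044) = 1874.79 ≈ 1875 N.
ΣF_x = 0: A_x − T·cos50° = 0 → A_x = 1874.79 × 0.642788 = 1205 N.
ΣF_y = 0: A_y + T·sin50° − 350 − 2500 − 550 = 0 → A_y = 3400 − 1874.79 × 0.766044 = 1964 N.

T = 1875 N, A_x = 1205 N, A_y = 1964 N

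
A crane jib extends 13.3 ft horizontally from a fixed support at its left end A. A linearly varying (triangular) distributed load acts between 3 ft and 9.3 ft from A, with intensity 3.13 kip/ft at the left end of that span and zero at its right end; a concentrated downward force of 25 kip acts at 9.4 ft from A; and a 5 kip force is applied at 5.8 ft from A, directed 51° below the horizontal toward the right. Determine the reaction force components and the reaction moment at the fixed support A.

Resultant of the triangular load: ½ × 3.13 × 6.3 = 9.8595 kip, acting at 5.1 ft from A (one-third of the span from the peak).
ΣF_x = 0: A_x + 5·cos51° = 0 → A_x = -3.147 kip.
ΣF_y = 0: A_y − ½·3.13·6.3 − 25 − 5·sin51° = 0 → A_y = 38.75 kip.
ΣM about A: M_A − (½·3.13·6.3)·5.1 − 25·9.4 − 5·sin51°·5.8 = 0 → M_A = 307.8 kip·ft.

A_x = -3.147 kip, A_y = 38.75 kip, M_A = 307.8 kip·ft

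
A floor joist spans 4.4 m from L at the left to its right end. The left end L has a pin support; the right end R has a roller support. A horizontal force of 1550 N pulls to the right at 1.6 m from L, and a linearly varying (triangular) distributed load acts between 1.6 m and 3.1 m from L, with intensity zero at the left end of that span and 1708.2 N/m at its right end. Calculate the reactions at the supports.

L_x = -1550 N, L_y = 524.1 N, R_y = 757.0 N

Resultant of the triangular load: ½ × 1708.2 × 1.5 = 1281.15 N, acting at 2.6 m from L (one-third of the span from the peak).
Taking moments about L: R_y·4.4 − (½·1708.2·1.5)·2.6 = 0 → R_y = 3330.99/4.4 = 757.043 ≈ 757.0 N.
ΣF_y = 0: L_y + 757.043 − ½·1708.2·1.5 = 0 → L_y = 524.1 N.
ΣF_x = 0: L_x + 1550 = 0 → L_x = -1550 N.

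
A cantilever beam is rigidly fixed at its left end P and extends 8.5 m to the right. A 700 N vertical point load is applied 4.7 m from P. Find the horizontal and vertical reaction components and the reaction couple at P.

ΣF_x = 0: P_x = 0.
ΣF_y = 0: P_y − 700 = 0 → P_y = 700.0 N.
ΣM about P: M_P − 700·4.7 = 0 → M_P = 3290 N·m.

P_x = 0, P_y = 700.0 N, M_P = 3290 N·m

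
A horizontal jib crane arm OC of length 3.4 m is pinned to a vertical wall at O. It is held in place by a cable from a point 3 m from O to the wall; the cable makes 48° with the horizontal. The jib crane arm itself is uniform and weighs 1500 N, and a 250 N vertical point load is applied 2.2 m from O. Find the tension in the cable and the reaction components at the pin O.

T = 1390 N, O_x = 930.4 N, O_y = 716.7 N

ΣM about O: T·sin48°·3 − 1500·1.7 − 250·2.2 = 0 → T = 3100/(3·0.743145) = 1390.49 ≈ 1390 N.
ΣF_x = 0: O_x − T·cos48° = 0 → O_x = 1390.49 × 0.669131 = 930.4 N.
ΣF_y = 0: O_y + T·sin48° − 1500 − 250 = 0 → O_y = 1750 − 1390.49 × 0.743145 = 716.7 N.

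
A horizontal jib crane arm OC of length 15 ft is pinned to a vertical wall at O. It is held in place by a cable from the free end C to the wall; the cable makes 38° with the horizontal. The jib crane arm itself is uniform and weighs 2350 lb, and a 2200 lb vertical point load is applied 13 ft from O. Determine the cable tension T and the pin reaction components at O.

ΣM about O: T·sin38°·15 − 2350·7.5 − 2200·13 = 0 → T = 46225/(15·0.615661) = 5005.46 ≈ 5005 lb.
ΣF_x = 0: O_x − T·cos38° = 0 → O_x = 5005.46 × 0.788011 = 3944 lb.
ΣF_y = 0: O_y + T·sin38° − 2350 − 2200 = 0 → O_y = 4550 − 5005.46 × 0.615661 = 1468 lb.

T = 5005 lb, O_x = 3944 lb, O_y = 1468 lb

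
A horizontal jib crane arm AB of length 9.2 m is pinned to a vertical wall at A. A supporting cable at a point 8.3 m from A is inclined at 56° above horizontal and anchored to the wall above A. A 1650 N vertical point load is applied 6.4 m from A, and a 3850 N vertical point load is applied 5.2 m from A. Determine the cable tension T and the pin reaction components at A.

T = 4444 N, A_x = 2485 N, A_y = 1816 N

ΣM about A: T·sin56°·8.3 − 1650·6.4 − 3850·5.2 = 0 → T = 30580/(8.3·0.829038) = 4444.11 ≈ 4444 N.
ΣF_x = 0: A_x − T·cos56° = 0 → A_x = 4444.11 × 0.559193 = 2485 N.
ΣF_y = 0: A_y + T·sin56° − 1650 − 3850 = 0 → A_y = 5500 − 4444.11 × 0.829038 = 1816 N.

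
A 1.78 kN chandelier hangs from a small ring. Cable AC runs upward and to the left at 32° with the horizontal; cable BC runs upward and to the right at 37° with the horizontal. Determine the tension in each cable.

ΣF_x = 0: −T_AC·cos32° + T_BC·cos37° = 0 → T_BC = 1.06187·T_AC.
ΣF_y = 0: T_AC·sin32° + T_BC·sin37° = 1.78.
Substitute: T_AC·(0.529919 + 1.06187·0.601815) = 1.78 → T_AC = 1.52271 ≈ 1.523 kN.
Then T_BC = 1.06187 × 1.52271 = 1.617 kN.

T_AC = 1.523 kN, T_BC = 1.617 kN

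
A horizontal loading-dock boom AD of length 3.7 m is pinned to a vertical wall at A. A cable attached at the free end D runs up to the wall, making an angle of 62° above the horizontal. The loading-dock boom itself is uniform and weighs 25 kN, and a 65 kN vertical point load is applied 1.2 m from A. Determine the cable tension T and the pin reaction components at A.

ΣM about A: T·sin62°·3.7 − 25·1.85 − 65·1.2 = 0 → T = 124.25/(3.7·0.882948) = 38.0329 ≈ 38.03 kN.
ΣF_x = 0: A_x − T·cos62° = 0 → A_x = 38.0329 × 0.469472 = 17.86 kN.
ΣF_y = 0: A_y + T·sin62° − 25 − 65 = 0 → A_y = 90 − 38.0329 × 0.882948 = 56.42 kN.

T = 38.03 kN, A_x = 17.86 kN, A_y = 56.42 kN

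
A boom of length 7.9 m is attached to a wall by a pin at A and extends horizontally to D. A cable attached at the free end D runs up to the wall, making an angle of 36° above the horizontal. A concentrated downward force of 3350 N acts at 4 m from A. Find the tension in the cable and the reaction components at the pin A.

ΣM about A: T·sin36°·7.9 − 3350·4 = 0 → T = 13400/(7.9·0.587785) = 2885.75 ≈ 2886 N.
ΣF_x = 0: A_x − T·cos36° = 0 → A_x = 2885.75 × 0.809017 = 2335 N.
ΣF_y = 0: A_y + T·sin36° − 3350 = 0 → A_y = 3350 − 2885.75 × 0.587785 = 1654 N.

T = 2886 N, A_x = 2335 N, A_y = 1654 N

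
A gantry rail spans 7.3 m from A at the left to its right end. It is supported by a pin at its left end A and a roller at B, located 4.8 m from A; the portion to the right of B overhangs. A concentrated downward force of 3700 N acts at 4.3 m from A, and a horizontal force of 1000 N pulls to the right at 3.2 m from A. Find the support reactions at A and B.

Moments about A: B_y·4.8 − 3700·4.3 = 0 → B_y = 15910/4.8 = 3314.58 ≈ 3315 N.
ΣF_y = 0: A_y + 3314.58 − 3700 = 0 → A_y = 385.4 N.
ΣF_x = 0: A_x + 1000 = 0 → A_x = -1000 N.

A_x = -1000 N, A_y = 385.4 N, B_y = 3315 N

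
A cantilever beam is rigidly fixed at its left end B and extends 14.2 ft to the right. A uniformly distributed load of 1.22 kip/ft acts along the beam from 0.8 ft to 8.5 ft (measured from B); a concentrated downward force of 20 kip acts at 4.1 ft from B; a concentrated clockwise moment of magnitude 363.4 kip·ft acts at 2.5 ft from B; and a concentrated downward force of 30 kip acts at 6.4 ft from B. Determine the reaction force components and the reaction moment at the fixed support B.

Resultant of the distributed load: 1.22 × 7.7 = 9.394 kip at 4.65 ft from B.
ΣF_x = 0: B_x = 0.
ΣF_y = 0: B_y − 1.22·7.7 − 20 − 30 = 0 → B_y = 59.39 kip.
ΣM about B: M_B − (1.22·7.7)·4.65 − 20·4.1 − 363.4 − 30·6.4 = 0 → M_B = 681.1 kip·ft.

B_x = 0, B_y = 59.39 kip, M_B = 681.1 kip·ft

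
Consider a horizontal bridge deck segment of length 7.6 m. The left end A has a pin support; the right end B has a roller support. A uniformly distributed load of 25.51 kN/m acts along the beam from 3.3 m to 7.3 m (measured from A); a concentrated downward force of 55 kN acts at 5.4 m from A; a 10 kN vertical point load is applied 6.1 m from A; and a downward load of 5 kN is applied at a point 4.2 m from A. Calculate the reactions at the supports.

Resultant of the distributed load: 25.51 × 4 = 102.04 kN at 5.3 m from A.
Moments about A: B_y·7.6 − (25.51·4)·5.3 − 55·5.4 − 10·6.1 − 5·4.2 = 0 → B_y = 919.812/7.6 = 121.028 ≈ 121.0 kN.
ΣF_y = 0: A_y + 121.028 − 25.51·4 − 55 − 10 − 5 = 0 → A_y = 51.01 kN.
ΣF_x = 0: no horizontal applied forces, so A_x = 0.

A_x = 0, A_y = 51.01 kN, B_y = 121.0 kN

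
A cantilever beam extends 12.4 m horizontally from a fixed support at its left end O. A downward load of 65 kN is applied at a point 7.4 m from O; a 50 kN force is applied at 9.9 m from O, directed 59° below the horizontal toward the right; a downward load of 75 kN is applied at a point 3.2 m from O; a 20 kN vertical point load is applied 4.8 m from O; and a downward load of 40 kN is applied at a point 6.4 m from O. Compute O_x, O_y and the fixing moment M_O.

O_x = -25.75 kN, O_y = 242.9 kN, M_O = 1497 kN·m

ΣF_x = 0: O_x + 50·cos59° = 0 → O_x = -25.75 kN.
ΣF_y = 0: O_y − 65 − 50·sin59° − 75 − 20 − 40 = 0 → O_y = 242.9 kN.
ΣM about O: M_O − 65·7.4 − 50·sin59°·9.9 − 75·3.2 − 20·4.8 − 40·6.4 = 0 → M_O = 1497 kN·m.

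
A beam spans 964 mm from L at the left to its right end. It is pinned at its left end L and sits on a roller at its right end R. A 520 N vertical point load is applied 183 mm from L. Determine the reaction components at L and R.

L_x = 0, L_y = 421.3 N, R_y = 98.71 N

ΣM about L: R_y·964 − 520·183 = 0 → R_y = 95160/964 = 98.7137 ≈ 98.71 N.
ΣF_y = 0: L_y + 98.7137 − 520 = 0 → L_y = 421.3 N.
ΣF_x = 0: no horizontal applied forces, so L_x = 0.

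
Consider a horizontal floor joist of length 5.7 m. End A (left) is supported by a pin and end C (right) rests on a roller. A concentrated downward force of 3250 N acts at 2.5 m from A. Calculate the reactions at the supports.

A_x = 0, A_y = 1825 N, C_y = 1425 N

Taking moments about A: C_y·5.7 − 3250·2.5 = 0 → C_y = 8125/5.7 = 1425.44 ≈ 1425 N.
ΣF_y = 0: A_y + 1425.44 − 3250 = 0 → A_y = 1825 N.
ΣF_x = 0: no horizontal applied forces, so A_x = 0.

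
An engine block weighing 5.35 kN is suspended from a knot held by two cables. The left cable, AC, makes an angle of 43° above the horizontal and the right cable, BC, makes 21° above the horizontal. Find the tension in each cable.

ΣF_x = 0: −T_AC·cos43° + T_BC·cos21° = 0 → T_BC = 0.783386·T_AC.
ΣF_y = 0: T_AC·sin43° + T_BC·sin21° = 5.35.
Substitute: T_AC·(0.681998 + 0.783386·0.358368) = 5.35 → T_AC = 5.55706 ≈ 5.557 kN.
Then T_BC = 0.783386 × 5.55706 = 4.353 kN.

T_AC = 5.557 kN, T_BC = 4.353 kN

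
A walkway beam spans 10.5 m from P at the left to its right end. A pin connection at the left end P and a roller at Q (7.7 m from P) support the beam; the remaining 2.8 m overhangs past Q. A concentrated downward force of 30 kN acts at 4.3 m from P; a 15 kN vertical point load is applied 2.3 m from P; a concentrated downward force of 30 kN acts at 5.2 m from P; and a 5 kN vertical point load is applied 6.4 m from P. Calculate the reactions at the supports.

P_x = 0, P_y = 34.35 kN, Q_y = 45.65 kN

Taking moments about P: Q_y·7.7 − 30·4.3 − 15·2.3 − 30·5.2 − 5·6.4 = 0 → Q_y = 351.5/7.7 = 45.6494 ≈ 45.65 kN.
ΣF_y = 0: P_y + 45.6494 − 30 − 15 − 30 − 5 = 0 → P_y = 34.35 kN.
ΣF_x = 0: no horizontal applied forces, so P_x = 0.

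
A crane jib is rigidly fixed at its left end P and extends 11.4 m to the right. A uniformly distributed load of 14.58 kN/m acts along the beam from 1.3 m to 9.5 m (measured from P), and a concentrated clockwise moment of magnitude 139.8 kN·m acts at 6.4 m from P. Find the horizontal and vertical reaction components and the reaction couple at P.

P_x = 0, P_y = 119.6 kN, M_P = 785.4 kN·m

Resultant of the distributed load: 14.58 × 8.2 = 119.556 kN at 5.4 m from P.
ΣF_x = 0: P_x = 0.
ΣF_y = 0: P_y − 14.58·8.2 = 0 → P_y = 119.6 kN.
ΣM about P: M_P − (14.58·8.2)·5.4 − 139.8 = 0 → M_P = 785.4 kN·m.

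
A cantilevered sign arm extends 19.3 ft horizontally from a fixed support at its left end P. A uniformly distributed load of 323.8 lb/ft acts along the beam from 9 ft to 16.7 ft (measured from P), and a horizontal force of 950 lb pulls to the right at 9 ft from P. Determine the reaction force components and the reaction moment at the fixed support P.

Resultant of the distributed load: 323.8 × 7.7 = 2493.26 lb at 12.85 ft from P.
ΣF_x = 0: P_x + 950 = 0 → P_x = -950.0 lb.
ΣF_y = 0: P_y − 323.8·7.7 = 0 → P_y = 2493 lb.
ΣM about P: M_P − (323.8·7.7)·12.85 = 0 → M_P = 32040 lb·ft.

P_x = -950.0 lb, P_y = 2493 lb, M_P = 32040 lb·ft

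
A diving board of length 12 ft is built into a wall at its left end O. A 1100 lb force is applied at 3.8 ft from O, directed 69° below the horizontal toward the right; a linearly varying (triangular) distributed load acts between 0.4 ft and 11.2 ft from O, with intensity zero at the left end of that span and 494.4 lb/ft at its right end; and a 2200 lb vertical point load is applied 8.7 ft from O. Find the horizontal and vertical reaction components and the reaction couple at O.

O_x = -394.2 lb, O_y = 5897 lb, M_O = 43330 lb·ft

Resultant of the triangular load: ½ × 494.4 × 10.8 = 2669.76 lb, acting at 7.6 ft from O (one-third of the span from the peak).
ΣF_x = 0: O_x + 1100·cos69° = 0 → O_x = -394.2 lb.
ΣF_y = 0: O_y − 1100·sin69° − ½·494.4·10.8 − 2200 = 0 → O_y = 5897 lb.
ΣM about O: M_O − 1100·sin69°·3.8 − (½·494.4·10.8)·7.6 − 2200·8.7 = 0 → M_O = 43330 lb·ft.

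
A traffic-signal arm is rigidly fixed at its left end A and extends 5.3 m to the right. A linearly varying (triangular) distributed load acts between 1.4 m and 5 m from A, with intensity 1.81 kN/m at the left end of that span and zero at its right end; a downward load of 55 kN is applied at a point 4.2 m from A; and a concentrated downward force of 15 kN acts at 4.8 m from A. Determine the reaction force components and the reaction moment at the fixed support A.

A_x = 0, A_y = 73.26 kN, M_A = 311.5 kN·m

Resultant of the triangular load: ½ × 1.81 × 3.6 = 3.258 kN, acting at 2.6 m from A (one-third of the span from the peak).
ΣF_x = 0: A_x = 0.
ΣF_y = 0: A_y − ½·1.81·3.6 − 55 − 15 = 0 → A_y = 73.26 kN.
ΣM about A: M_A − (½·1.81·3.6)·2.6 − 55·4.2 − 15·4.8 = 0 → M_A = 311.5 kN·m.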